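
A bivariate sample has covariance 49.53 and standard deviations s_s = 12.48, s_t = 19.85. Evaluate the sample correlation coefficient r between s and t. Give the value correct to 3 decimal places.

r = Cov(s,t) / (s_s · s_t) = 49.53 / (12.48 × 19.85)
  = 49.53 / 247.7280 ≈ 0.200

0.200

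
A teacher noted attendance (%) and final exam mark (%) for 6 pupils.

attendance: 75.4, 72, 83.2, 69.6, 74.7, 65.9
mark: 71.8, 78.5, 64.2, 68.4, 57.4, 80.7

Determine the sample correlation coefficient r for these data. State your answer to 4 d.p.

n = 6, Σx = 440.8, Σy = 421, Σx² = 32558.46, Σy² = 29924.94, Σxy = 30773.71
nΣxy − ΣxΣy = 184642.26 − 185576.8 = -934.54
nΣx² − (Σx)² = 195350.76 − 194304.64 = 1046.12; nΣy² − (Σy)² = 179549.64 − 177241 = 2308.64
r = -934.54 / √(1046.12 × 2308.64) = -934.54 / 1554.0639 ≈ -0.6014

-0.6014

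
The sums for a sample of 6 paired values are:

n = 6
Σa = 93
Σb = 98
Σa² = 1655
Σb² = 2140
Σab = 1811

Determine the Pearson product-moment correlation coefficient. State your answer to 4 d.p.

0.8605

r = (nΣab − ΣaΣb) / √[(nΣa² − (Σa)²)(nΣb² − (Σb)²)]
Numerator: 6×1811 − 93×98 = 1752
Denominator: √[(9930 − 8649)(12840 − 9604)] = √[1281 × 3236] = 2036.0049
r = 1752 / 2036.0049 ≈ 0.8605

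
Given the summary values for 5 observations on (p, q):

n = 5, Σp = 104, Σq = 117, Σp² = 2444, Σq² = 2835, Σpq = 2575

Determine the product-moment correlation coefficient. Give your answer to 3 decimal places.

r = (nΣpq − ΣpΣq) / √[(nΣp² − (Σp)²)(nΣq² − (Σq)²)]
Numerator: 5×2575 − 104×117 = 707
Denominator: √[(12220 − 10816)(14175 − 13689)] = √[1404 × 486] = 826.0412
r = 707 / 826.0412 ≈ 0.856

0.856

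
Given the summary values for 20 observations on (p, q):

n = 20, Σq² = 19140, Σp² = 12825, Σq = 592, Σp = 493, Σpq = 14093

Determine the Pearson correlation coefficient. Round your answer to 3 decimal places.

-0.479

r = (nΣpq − ΣpΣq) / √[(nΣp² − (Σp)²)(nΣq² − (Σq)²)]
Numerator: 20×14093 − 493×592 = -9996
Denominator: √[(256500 − 243049)(382800 − 350464)] = √[13451 × 32336] = 20855.4917
r = -9996 / 20855.4917 ≈ -0.479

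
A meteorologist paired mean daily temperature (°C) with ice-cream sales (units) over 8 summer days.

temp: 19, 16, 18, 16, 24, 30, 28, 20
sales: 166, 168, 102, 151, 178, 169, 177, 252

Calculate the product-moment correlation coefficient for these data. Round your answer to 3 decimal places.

0.193

n = 8, Σx = 171, Σy = 1363, Σx² = 3857, Σy² = 244063, Σxy = 29432
nΣxy − ΣxΣy = 235456 − 233073 = 2383
nΣx² − (Σx)² = 30856 − 29241 = 1615; nΣy² − (Σy)² = 1952504 − 1857769 = 94735
r = 2383 / √(1615 × 94735) = 2383 / 12369.1966 ≈ 0.193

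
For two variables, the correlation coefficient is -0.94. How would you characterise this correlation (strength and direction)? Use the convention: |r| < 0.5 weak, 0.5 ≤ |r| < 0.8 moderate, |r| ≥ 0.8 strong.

strong negative

r = -0.94 < 0 so the relationship is negative.
|r| = 0.94, which falls in the strong range.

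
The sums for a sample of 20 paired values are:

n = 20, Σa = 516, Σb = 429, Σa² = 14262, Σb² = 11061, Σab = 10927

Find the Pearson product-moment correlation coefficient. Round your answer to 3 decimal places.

-0.106

r = (nΣab − ΣaΣb) / √[(nΣa² − (Σa)²)(nΣb² − (Σb)²)]
Numerator: 20×10927 − 516×429 = -2824
Denominator: √[(285240 − 266256)(221220 − 184041)] = √[18984 × 37179] = 26567.0122
r = -2824 / 26567.0122 ≈ -0.106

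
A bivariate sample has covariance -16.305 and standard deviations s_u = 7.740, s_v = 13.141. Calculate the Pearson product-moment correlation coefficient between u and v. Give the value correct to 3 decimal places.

-0.160

r = Cov(u,v) / (s_u · s_v) = -16.305 / (7.740 × 13.141)
  = -16.305 / 101.7113 ≈ -0.160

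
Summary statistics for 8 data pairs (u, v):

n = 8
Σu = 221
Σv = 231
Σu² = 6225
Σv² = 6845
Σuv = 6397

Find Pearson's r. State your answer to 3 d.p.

0.108

r = (nΣuv − ΣuΣv) / √[(nΣu² − (Σu)²)(nΣv² − (Σv)²)]
Numerator: 8×6397 − 221×231 = 125
Denominator: √[(49800 − 48841)(54760 − 53361)] = √[959 × 1399] = 1158.2923
r = 125 / 1158.2923 ≈ 0.108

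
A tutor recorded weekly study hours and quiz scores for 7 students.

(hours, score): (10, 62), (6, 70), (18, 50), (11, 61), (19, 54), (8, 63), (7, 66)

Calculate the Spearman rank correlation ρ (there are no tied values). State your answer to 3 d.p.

-0.964

Rank hours: 4, 1, 6, 5, 7, 3, 2
Rank score: 4, 7, 1, 3, 2, 5, 6
d = rank(hours) − rank(score): 0, -6, 5, 2, 5, -2, -4; Σd² = 110
ρ = 1 − 6Σd² / [n(n²−1)] = 1 − 6×110 / (7×48) = 1 − 660/336 ≈ -0.964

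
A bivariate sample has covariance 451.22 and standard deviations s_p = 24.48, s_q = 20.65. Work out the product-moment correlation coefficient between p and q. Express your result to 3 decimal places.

0.893

r = Cov(p,q) / (s_p · s_q) = 451.22 / (24.48 × 20.65)
  = 451.22 / 505.5120 ≈ 0.893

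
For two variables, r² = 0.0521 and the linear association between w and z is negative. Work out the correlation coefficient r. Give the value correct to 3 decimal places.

-0.228

|r| = √0.0521 = 0.228
The association is negative, so r = −0.228.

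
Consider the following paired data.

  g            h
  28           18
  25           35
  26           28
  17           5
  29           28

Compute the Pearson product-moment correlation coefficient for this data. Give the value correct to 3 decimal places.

0.697

n = 5, Σg = 125, Σh = 114, Σg² = 3215, Σh² = 3142, Σgh = 3004
nΣgh − ΣgΣh = 15020 − 14250 = 770
nΣg² − (Σg)² = 16075 − 15625 = 450; nΣh² − (Σh)² = 15710 − 12996 = 2714
r = 770 / √(450 × 2714) = 770 / 1105.1244 ≈ 0.697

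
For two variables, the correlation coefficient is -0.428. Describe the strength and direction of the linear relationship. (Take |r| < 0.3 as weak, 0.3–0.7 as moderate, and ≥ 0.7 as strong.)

r = -0.428 < 0 so the relationship is negative.
|r| = 0.428, which falls in the moderate range.

moderate negative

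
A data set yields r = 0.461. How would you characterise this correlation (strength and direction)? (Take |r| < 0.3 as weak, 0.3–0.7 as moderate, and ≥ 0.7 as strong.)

r = 0.461 > 0 so the relationship is positive.
|r| = 0.461, which falls in the moderate range.

moderate positive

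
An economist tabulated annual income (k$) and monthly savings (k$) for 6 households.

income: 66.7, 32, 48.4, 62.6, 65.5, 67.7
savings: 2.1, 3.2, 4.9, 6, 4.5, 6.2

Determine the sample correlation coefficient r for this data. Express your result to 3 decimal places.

n = 6, Σx = 342.9, Σy = 26.9, Σx² = 20607.75, Σy² = 133.35, Σxy = 1569.72
nΣxy − ΣxΣy = 9418.32 − 9224.01 = 194.31
nΣx² − (Σx)² = 123646.5 − 117580.41 = 6066.09; nΣy² − (Σy)² = 800.1 − 723.61 = 76.49
r = 194.31 / √(6066.09 × 76.49) = 194.31 / 681.1719 ≈ 0.285

0.285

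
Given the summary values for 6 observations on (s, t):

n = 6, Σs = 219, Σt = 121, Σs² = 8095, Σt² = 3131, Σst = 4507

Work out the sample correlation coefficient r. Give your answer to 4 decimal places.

0.3418

r = (nΣst − ΣsΣt) / √[(nΣs² − (Σs)²)(nΣt² − (Σt)²)]
Numerator: 6×4507 − 219×121 = 543
Denominator: √[(48570 − 47961)(18786 − 14641)] = √[609 × 4145] = 1588.8062
r = 543 / 1588.8062 ≈ 0.3418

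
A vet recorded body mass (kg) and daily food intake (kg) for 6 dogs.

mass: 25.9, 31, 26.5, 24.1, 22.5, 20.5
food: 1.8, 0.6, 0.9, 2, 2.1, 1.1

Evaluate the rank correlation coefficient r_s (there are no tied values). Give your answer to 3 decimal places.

Rank mass: 4, 6, 5, 3, 2, 1
Rank food: 4, 1, 2, 5, 6, 3
d = rank(mass) − rank(food): 0, 5, 3, -2, -4, -2; Σd² = 58
ρ = 1 − 6Σd² / [n(n²−1)] = 1 − 6×58 / (6×35) = 1 − 348/210 ≈ -0.657

-0.657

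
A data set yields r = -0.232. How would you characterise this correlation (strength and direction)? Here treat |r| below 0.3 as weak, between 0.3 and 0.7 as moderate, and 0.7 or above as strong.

r = -0.232 < 0 so the relationship is negative.
|r| = 0.232, which falls in the weak range.

weak negative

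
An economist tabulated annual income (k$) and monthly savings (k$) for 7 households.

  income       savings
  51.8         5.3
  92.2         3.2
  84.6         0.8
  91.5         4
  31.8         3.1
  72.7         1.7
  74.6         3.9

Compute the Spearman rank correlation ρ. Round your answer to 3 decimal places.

0.000

Rank income: 2, 7, 5, 6, 1, 3, 4
Rank savings: 7, 4, 1, 6, 3, 2, 5
d = rank(income) − rank(savings): -5, 3, 4, 0, -2, 1, -1; Σd² = 56
ρ = 1 − 6Σd² / [n(n²−1)] = 1 − 6×56 / (7×48) = 1 − 336/336 ≈ 0.000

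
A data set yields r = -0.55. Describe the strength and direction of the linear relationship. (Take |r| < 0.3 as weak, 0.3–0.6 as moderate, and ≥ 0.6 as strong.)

moderate negative

r = -0.55 < 0 so the relationship is negative.
|r| = 0.55, which falls in the moderate range.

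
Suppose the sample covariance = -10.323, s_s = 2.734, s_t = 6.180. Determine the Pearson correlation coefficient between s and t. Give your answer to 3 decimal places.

-0.611

r = Cov(s,t) / (s_s · s_t) = -10.323 / (2.734 × 6.180)
  = -10.323 / 16.8961 ≈ -0.611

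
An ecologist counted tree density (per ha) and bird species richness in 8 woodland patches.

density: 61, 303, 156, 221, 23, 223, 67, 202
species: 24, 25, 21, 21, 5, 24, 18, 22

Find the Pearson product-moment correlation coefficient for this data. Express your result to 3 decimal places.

n = 8, Σx = 1256, Σy = 160, Σx² = 264258, Σy² = 3492, Σxy = 28073
nΣxy − ΣxΣy = 224584 − 200960 = 23624
nΣx² − (Σx)² = 2114064 − 1577536 = 536528; nΣy² − (Σy)² = 27936 − 25600 = 2336
r = 23624 / √(536528 × 2336) = 23624 / 35402.3927 ≈ 0.667

0.667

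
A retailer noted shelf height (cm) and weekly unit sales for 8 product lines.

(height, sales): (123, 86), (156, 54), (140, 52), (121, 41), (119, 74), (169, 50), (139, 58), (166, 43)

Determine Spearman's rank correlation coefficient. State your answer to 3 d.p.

-0.405

Rank height: 3, 6, 5, 2, 1, 8, 4, 7
Rank sales: 8, 5, 4, 1, 7, 3, 6, 2
d = rank(height) − rank(sales): -5, 1, 1, 1, -6, 5, -2, 5; Σd² = 118
ρ = 1 − 6Σd² / [n(n²−1)] = 1 − 6×118 / (8×63) = 1 − 708/504 ≈ -0.405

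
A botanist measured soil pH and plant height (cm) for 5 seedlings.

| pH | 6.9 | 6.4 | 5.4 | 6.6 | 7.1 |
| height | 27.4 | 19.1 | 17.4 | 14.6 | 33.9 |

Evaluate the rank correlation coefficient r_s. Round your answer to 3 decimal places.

0.700

Rank pH: 4, 2, 1, 3, 5
Rank height: 4, 3, 2, 1, 5
d = rank(pH) − rank(height): 0, -1, -1, 2, 0; Σd² = 6
ρ = 1 − 6Σd² / [n(n²−1)] = 1 − 6×6 / (5×24) = 1 − 36/120 ≈ 0.700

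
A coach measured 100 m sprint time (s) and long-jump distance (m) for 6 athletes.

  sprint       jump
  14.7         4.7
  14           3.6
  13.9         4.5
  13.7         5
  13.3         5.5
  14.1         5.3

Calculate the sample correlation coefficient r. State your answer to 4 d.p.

-0.3488

n = 6, Σx = 83.7, Σy = 28.6, Σx² = 1168.69, Σy² = 138.64, Σxy = 398.42
nΣxy − ΣxΣy = 2390.52 − 2393.82 = -3.3
nΣx² − (Σx)² = 7012.14 − 7005.69 = 6.45; nΣy² − (Σy)² = 831.84 − 817.96 = 13.88
r = -3.3 / √(6.45 × 13.88) = -3.3 / 9.4618 ≈ -0.3488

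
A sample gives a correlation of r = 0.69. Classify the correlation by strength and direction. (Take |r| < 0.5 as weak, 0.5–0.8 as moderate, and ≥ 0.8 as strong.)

moderate positive

r = 0.69 > 0 so the relationship is positive.
|r| = 0.69, which falls in the moderate range.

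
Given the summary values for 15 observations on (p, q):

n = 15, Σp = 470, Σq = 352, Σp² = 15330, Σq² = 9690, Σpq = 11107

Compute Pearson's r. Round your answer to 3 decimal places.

r = (nΣpq − ΣpΣq) / √[(nΣp² − (Σp)²)(nΣq² − (Σq)²)]
Numerator: 15×11107 − 470×352 = 1165
Denominator: √[(229950 − 220900)(145350 − 123904)] = √[9050 × 21446] = 13931.4859
r = 1165 / 13931.4859 ≈ 0.084

0.084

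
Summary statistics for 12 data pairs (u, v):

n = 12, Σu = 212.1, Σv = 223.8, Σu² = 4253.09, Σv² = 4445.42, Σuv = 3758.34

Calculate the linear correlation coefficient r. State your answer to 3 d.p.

-0.533

r = (nΣuv − ΣuΣv) / √[(nΣu² − (Σu)²)(nΣv² − (Σv)²)]
Numerator: 12×3758.34 − 212.1×223.8 = -2367.9
Denominator: √[(51037.08 − 44986.41)(53345.04 − 50086.44)] = √[6050.67 × 3258.6] = 4440.3506
r = -2367.9 / 4440.3506 ≈ -0.533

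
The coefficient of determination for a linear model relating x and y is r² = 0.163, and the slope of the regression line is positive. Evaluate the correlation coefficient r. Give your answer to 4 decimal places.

|r| = √0.163 = 0.4037
The association is positive, so r = 0.4037.

0.4037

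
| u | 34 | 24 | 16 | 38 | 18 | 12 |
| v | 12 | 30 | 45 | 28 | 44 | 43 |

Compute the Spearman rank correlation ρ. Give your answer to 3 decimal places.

Rank u: 5, 4, 2, 6, 3, 1
Rank v: 1, 3, 6, 2, 5, 4
d = rank(u) − rank(v): 4, 1, -4, 4, -2, -3; Σd² = 62
ρ = 1 − 6Σd² / [n(n²−1)] = 1 − 6×62 / (6×35) = 1 − 372/210 ≈ -0.771

-0.771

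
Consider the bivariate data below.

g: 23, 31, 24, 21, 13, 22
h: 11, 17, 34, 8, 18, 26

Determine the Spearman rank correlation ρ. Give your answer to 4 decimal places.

0.2000

Rank g: 4, 6, 5, 2, 1, 3
Rank h: 2, 3, 6, 1, 4, 5
d = rank(g) − rank(h): 2, 3, -1, 1, -3, -2; Σd² = 28
ρ = 1 − 6Σd² / [n(n²−1)] = 1 − 6×28 / (6×35) = 1 − 168/210 ≈ 0.2000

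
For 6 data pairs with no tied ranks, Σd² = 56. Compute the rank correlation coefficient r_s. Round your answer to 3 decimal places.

ρ = 1 − 6Σd² / [n(n²−1)] = 1 − 6×56 / (6×35)
  = 1 − 336/210 = 1 − 1.6000 ≈ -0.600

-0.600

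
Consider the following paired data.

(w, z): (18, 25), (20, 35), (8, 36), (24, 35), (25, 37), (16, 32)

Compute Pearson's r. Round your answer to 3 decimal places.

n = 6, Σw = 111, Σz = 200, Σw² = 2245, Σz² = 6764, Σwz = 3715
nΣwz − ΣwΣz = 22290 − 22200 = 90
nΣw² − (Σw)² = 13470 − 12321 = 1149; nΣz² − (Σz)² = 40584 − 40000 = 584
r = 90 / √(1149 × 584) = 90 / 819.1557 ≈ 0.110

0.110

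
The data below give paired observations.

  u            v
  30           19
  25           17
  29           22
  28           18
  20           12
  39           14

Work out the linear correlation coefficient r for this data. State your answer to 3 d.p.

n = 6, Σu = 171, Σv = 102, Σu² = 5071, Σv² = 1798, Σuv = 2923
nΣuv − ΣuΣv = 17538 − 17442 = 96
nΣu² − (Σu)² = 30426 − 29241 = 1185; nΣv² − (Σv)² = 10788 − 10404 = 384
r = 96 / √(1185 × 384) = 96 / 674.5665 ≈ 0.142

0.142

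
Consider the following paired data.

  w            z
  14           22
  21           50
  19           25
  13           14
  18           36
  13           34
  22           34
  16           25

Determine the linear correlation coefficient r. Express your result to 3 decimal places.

n = 8, Σw = 136, Σz = 240, Σw² = 2400, Σz² = 8038, Σwz = 4253
nΣwz − ΣwΣz = 34024 − 32640 = 1384
nΣw² − (Σw)² = 19200 − 18496 = 704; nΣz² − (Σz)² = 64304 − 57600 = 6704
r = 1384 / √(704 × 6704) = 1384 / 2172.4677 ≈ 0.637

0.637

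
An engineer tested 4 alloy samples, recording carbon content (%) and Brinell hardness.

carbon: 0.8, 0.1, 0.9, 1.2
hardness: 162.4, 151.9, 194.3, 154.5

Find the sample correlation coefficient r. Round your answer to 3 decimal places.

0.295

n = 4, Σx = 3, Σy = 663.1, Σx² = 2.9, Σy² = 111070.11, Σxy = 505.38
nΣxy − ΣxΣy = 2021.52 − 1989.3 = 32.22
nΣx² − (Σx)² = 11.6 − 9 = 2.6; nΣy² − (Σy)² = 444280.44 − 439701.61 = 4578.83
r = 32.22 / √(2.6 × 4578.83) = 32.22 / 109.1098 ≈ 0.295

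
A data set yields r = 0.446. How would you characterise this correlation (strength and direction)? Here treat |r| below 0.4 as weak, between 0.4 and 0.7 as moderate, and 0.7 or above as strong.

r = 0.446 > 0 so the relationship is positive.
|r| = 0.446, which falls in the moderate range.

moderate positive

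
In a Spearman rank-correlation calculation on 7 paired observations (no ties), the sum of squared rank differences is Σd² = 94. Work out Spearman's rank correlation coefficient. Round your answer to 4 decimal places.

-0.6786

ρ = 1 − 6Σd² / [n(n²−1)] = 1 − 6×94 / (7×48)
  = 1 − 564/336 = 1 − 1.67857 ≈ -0.6786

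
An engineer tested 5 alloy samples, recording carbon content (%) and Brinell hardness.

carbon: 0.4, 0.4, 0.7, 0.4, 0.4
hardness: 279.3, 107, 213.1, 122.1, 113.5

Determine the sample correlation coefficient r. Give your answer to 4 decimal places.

n = 5, Σx = 2.3, Σy = 835, Σx² = 1.13, Σy² = 162659.76, Σxy = 397.93
nΣxy − ΣxΣy = 1989.65 − 1920.5 = 69.15
nΣx² − (Σx)² = 5.65 − 5.29 = 0.36; nΣy² − (Σy)² = 813298.8 − 697225 = 116073.8
r = 69.15 / √(0.36 × 116073.8) = 69.15 / 204.4176 ≈ 0.3383

0.3383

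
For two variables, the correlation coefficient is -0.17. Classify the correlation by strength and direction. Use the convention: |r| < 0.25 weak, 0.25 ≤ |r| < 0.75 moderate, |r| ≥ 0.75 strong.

weak negative

r = -0.17 < 0 so the relationship is negative.
|r| = 0.17, which falls in the weak range.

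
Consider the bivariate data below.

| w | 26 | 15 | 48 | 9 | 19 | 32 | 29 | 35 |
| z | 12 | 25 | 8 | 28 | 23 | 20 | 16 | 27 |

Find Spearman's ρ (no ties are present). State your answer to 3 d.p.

Rank w: 4, 2, 8, 1, 3, 6, 5, 7
Rank z: 2, 6, 1, 8, 5, 4, 3, 7
d = rank(w) − rank(z): 2, -4, 7, -7, -2, 2, 2, 0; Σd² = 130
ρ = 1 − 6Σd² / [n(n²−1)] = 1 − 6×130 / (8×63) = 1 − 780/504 ≈ -0.548

-0.548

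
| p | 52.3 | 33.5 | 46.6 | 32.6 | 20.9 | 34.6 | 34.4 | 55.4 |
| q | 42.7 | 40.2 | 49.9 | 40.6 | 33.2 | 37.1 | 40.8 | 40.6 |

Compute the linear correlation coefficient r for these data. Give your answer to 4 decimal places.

0.6458

n = 8, Σp = 310.3, Σq = 325.1, Σp² = 12978.35, Σq² = 13369.35, Σpq = 12859.11
nΣpq − ΣpΣq = 102872.88 − 100878.53 = 1994.35
nΣp² − (Σp)² = 103826.8 − 96286.09 = 7540.71; nΣq² − (Σq)² = 106954.8 − 105690.01 = 1264.79
r = 1994.35 / √(7540.71 × 1264.79) = 1994.35 / 3088.2705 ≈ 0.6458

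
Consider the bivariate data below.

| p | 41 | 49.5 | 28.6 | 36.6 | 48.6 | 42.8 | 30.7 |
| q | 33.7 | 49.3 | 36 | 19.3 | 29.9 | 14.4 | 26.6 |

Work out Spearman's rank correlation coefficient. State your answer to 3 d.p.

0.143

Rank p: 4, 7, 1, 3, 6, 5, 2
Rank q: 5, 7, 6, 2, 4, 1, 3
d = rank(p) − rank(q): -1, 0, -5, 1, 2, 4, -1; Σd² = 48
ρ = 1 − 6Σd² / [n(n²−1)] = 1 − 6×48 / (7×48) = 1 − 288/336 ≈ 0.143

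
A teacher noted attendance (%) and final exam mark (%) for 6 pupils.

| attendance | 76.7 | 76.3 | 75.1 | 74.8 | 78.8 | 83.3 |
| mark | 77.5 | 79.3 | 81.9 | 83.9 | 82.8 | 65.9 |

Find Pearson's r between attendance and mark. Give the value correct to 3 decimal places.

n = 6, Σx = 465, Σy = 471.3, Σx² = 36087.96, Σy² = 37240.21, Σxy = 36435.36
nΣxy − ΣxΣy = 218612.16 − 219154.5 = -542.34
nΣx² − (Σx)² = 216527.76 − 216225 = 302.76; nΣy² − (Σy)² = 223441.26 − 222123.69 = 1317.57
r = -542.34 / √(302.76 × 1317.57) = -542.34 / 631.5912 ≈ -0.859

-0.859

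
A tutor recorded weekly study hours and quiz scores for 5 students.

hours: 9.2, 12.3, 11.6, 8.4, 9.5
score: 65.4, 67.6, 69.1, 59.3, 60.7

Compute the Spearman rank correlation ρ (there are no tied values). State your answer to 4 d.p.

0.8000

Rank hours: 2, 5, 4, 1, 3
Rank score: 3, 4, 5, 1, 2
d = rank(hours) − rank(score): -1, 1, -1, 0, 1; Σd² = 4
ρ = 1 − 6Σd² / [n(n²−1)] = 1 − 6×4 / (5×24) = 1 − 24/120 ≈ 0.8000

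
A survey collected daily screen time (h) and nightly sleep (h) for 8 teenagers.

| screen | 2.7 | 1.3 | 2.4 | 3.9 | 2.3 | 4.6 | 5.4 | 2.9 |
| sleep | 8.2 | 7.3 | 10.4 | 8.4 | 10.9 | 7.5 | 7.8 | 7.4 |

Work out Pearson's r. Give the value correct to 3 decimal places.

n = 8, Σx = 25.5, Σy = 67.9, Σx² = 93.97, Σy² = 589.91, Σxy = 212.5
nΣxy − ΣxΣy = 1700 − 1731.45 = -31.45
nΣx² − (Σx)² = 751.76 − 650.25 = 101.51; nΣy² − (Σy)² = 4719.28 − 4610.41 = 108.87
r = -31.45 / √(101.51 × 108.87) = -31.45 / 105.1256 ≈ -0.299

-0.299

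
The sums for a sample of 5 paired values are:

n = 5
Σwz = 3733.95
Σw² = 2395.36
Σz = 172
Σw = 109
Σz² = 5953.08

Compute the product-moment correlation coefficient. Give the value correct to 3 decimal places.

-0.594

r = (nΣwz − ΣwΣz) / √[(nΣw² − (Σw)²)(nΣz² − (Σz)²)]
Numerator: 5×3733.95 − 109×172 = -78.25
Denominator: √[(11976.8 − 11881)(29765.4 − 29584)] = √[95.8 × 181.4] = 131.8261
r = -78.25 / 131.8261 ≈ -0.594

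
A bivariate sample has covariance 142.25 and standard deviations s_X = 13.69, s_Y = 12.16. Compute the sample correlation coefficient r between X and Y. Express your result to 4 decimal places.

0.8545

r = Cov(X,Y) / (s_X · s_Y) = 142.25 / (13.69 × 12.16)
  = 142.25 / 166.4704 ≈ 0.8545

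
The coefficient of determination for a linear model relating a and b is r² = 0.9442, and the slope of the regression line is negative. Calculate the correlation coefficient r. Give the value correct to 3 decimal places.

|r| = √0.9442 = 0.972
The association is negative, so r = −0.972.

-0.972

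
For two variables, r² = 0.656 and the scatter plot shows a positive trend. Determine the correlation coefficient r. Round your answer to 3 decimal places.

|r| = √0.656 = 0.810
The association is positive, so r = 0.810.

0.810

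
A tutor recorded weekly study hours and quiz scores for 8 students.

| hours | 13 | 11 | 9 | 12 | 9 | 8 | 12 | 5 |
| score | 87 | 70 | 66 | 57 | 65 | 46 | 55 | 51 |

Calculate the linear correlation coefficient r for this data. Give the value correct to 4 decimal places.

0.5831

n = 8, Σx = 79, Σy = 497, Σx² = 829, Σy² = 32041, Σxy = 5047
nΣxy − ΣxΣy = 40376 − 39263 = 1113
nΣx² − (Σx)² = 6632 − 6241 = 391; nΣy² − (Σy)² = 256328 − 247009 = 9319
r = 1113 / √(391 × 9319) = 1113 / 1908.8554 ≈ 0.5831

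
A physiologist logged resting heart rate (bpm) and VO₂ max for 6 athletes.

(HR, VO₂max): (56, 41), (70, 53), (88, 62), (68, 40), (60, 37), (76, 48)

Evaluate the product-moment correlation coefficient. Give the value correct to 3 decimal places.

0.873

n = 6, Σx = 418, Σy = 281, Σx² = 29780, Σy² = 13607, Σxy = 20050
nΣxy − ΣxΣy = 120300 − 117458 = 2842
nΣx² − (Σx)² = 178680 − 174724 = 3956; nΣy² − (Σy)² = 81642 − 78961 = 2681
r = 2842 / √(3956 × 2681) = 2842 / 3256.6910 ≈ 0.873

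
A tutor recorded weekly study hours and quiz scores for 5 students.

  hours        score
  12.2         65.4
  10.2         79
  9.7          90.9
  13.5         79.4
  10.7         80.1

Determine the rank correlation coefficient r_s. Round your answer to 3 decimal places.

-0.500

Rank hours: 4, 2, 1, 5, 3
Rank score: 1, 2, 5, 3, 4
d = rank(hours) − rank(score): 3, 0, -4, 2, -1; Σd² = 30
ρ = 1 − 6Σd² / [n(n²−1)] = 1 − 6×30 / (5×24) = 1 − 180/120 ≈ -0.500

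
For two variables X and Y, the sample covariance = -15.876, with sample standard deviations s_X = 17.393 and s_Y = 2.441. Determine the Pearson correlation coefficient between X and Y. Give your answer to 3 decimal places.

r = Cov(X,Y) / (s_X · s_Y) = -15.876 / (17.393 × 2.441)
  = -15.876 / 42.4563 ≈ -0.374

-0.374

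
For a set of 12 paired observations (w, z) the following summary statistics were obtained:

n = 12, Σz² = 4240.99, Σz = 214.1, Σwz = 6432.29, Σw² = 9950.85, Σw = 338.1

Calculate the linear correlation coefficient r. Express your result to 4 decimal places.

0.9457

r = (nΣwz − ΣwΣz) / √[(nΣw² − (Σw)²)(nΣz² − (Σz)²)]
Numerator: 12×6432.29 − 338.1×214.1 = 4800.27
Denominator: √[(119410.2 − 114311.61)(50891.88 − 45838.81)] = √[5098.59 × 5053.07] = 5075.7790
r = 4800.27 / 5075.7790 ≈ 0.9457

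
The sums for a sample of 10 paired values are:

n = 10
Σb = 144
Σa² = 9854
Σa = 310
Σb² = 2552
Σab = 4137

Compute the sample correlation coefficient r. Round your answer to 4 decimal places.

-0.9571

r = (nΣab − ΣaΣb) / √[(nΣa² − (Σa)²)(nΣb² − (Σb)²)]
Numerator: 10×4137 − 310×144 = -3270
Denominator: √[(98540 − 96100)(25520 − 20736)] = √[2440 × 4784] = 3416.5714
r = -3270 / 3416.5714 ≈ -0.9571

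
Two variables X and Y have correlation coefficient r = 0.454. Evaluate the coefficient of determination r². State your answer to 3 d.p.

0.206

r² = (0.454)² = 0.206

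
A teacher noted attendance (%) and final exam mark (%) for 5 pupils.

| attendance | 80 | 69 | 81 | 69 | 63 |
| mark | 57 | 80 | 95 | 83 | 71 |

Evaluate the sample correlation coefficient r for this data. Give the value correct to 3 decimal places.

0.065

n = 5, Σx = 362, Σy = 386, Σx² = 26452, Σy² = 30604, Σxy = 27975
nΣxy − ΣxΣy = 139875 − 139732 = 143
nΣx² − (Σx)² = 132260 − 131044 = 1216; nΣy² − (Σy)² = 153020 − 148996 = 4024
r = 143 / √(1216 × 4024) = 143 / 2212.0542 ≈ 0.065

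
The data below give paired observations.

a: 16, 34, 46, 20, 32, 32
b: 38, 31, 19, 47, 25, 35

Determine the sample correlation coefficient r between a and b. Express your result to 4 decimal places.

-0.8568

n = 6, Σa = 180, Σb = 195, Σa² = 5976, Σb² = 6825, Σab = 5396
nΣab − ΣaΣb = 32376 − 35100 = -2724
nΣa² − (Σa)² = 35856 − 32400 = 3456; nΣb² − (Σb)² = 40950 − 38025 = 2925
r = -2724 / √(3456 × 2925) = -2724 / 3179.4339 ≈ -0.8568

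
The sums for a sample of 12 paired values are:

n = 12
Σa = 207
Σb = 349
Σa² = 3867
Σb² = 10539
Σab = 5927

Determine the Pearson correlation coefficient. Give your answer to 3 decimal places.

-0.275

r = (nΣab − ΣaΣb) / √[(nΣa² − (Σa)²)(nΣb² − (Σb)²)]
Numerator: 12×5927 − 207×349 = -1119
Denominator: √[(46404 − 42849)(126468 − 121801)] = √[3555 × 4667] = 4073.2278
r = -1119 / 4073.2278 ≈ -0.275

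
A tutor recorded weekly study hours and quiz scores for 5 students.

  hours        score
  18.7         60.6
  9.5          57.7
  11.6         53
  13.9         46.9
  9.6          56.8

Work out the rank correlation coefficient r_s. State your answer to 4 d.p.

0.0000

Rank hours: 5, 1, 3, 4, 2
Rank score: 5, 4, 2, 1, 3
d = rank(hours) − rank(score): 0, -3, 1, 3, -1; Σd² = 20
ρ = 1 − 6Σd² / [n(n²−1)] = 1 − 6×20 / (5×24) = 1 − 120/120 ≈ 0.0000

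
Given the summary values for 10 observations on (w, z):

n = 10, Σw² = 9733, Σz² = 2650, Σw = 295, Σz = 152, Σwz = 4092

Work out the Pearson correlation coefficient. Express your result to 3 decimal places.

-0.663

r = (nΣwz − ΣwΣz) / √[(nΣw² − (Σw)²)(nΣz² − (Σz)²)]
Numerator: 10×4092 − 295×152 = -3920
Denominator: √[(97330 − 87025)(26500 − 23104)] = √[10305 × 3396] = 5915.7231
r = -3920 / 5915.7231 ≈ -0.663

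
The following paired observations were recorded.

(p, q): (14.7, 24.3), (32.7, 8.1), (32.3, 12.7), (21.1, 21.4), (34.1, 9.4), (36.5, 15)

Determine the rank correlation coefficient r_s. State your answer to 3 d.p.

-0.600

Rank p: 1, 4, 3, 2, 5, 6
Rank q: 6, 1, 3, 5, 2, 4
d = rank(p) − rank(q): -5, 3, 0, -3, 3, 2; Σd² = 56
ρ = 1 − 6Σd² / [n(n²−1)] = 1 − 6×56 / (6×35) = 1 − 336/210 ≈ -0.600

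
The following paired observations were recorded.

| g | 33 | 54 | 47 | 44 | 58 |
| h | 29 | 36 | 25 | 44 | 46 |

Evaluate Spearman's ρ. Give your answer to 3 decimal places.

0.500

Rank g: 1, 4, 3, 2, 5
Rank h: 2, 3, 1, 4, 5
d = rank(g) − rank(h): -1, 1, 2, -2, 0; Σd² = 10
ρ = 1 − 6Σd² / [n(n²−1)] = 1 − 6×10 / (5×24) = 1 − 60/120 ≈ 0.500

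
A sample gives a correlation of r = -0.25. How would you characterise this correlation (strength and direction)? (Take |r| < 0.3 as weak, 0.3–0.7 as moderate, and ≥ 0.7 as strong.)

r = -0.25 < 0 so the relationship is negative.
|r| = 0.25, which falls in the weak range.

weak negative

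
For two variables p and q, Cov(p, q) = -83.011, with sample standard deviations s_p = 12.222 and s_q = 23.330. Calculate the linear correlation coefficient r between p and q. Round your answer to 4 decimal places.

r = Cov(p,q) / (s_p · s_q) = -83.011 / (12.222 × 23.330)
  = -83.011 / 285.1393 ≈ -0.2911

-0.2911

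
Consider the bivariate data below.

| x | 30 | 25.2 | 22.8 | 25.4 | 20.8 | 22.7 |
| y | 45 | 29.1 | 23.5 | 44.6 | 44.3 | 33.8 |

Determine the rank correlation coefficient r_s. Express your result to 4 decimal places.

0.4857

Rank x: 6, 4, 3, 5, 1, 2
Rank y: 6, 2, 1, 5, 4, 3
d = rank(x) − rank(y): 0, 2, 2, 0, -3, -1; Σd² = 18
ρ = 1 − 6Σd² / [n(n²−1)] = 1 − 6×18 / (6×35) = 1 − 108/210 ≈ 0.4857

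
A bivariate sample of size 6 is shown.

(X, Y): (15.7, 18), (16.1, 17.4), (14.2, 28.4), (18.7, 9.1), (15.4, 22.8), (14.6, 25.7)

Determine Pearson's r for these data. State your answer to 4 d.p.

n = 6, ΣX = 94.7, ΣY = 121.4, ΣX² = 1507.35, ΣY² = 2696.46, ΣXY = 1862.53
nΣXY − ΣXΣY = 11175.18 − 11496.58 = -321.4
nΣX² − (ΣX)² = 9044.1 − 8968.09 = 76.01; nΣY² − (ΣY)² = 16178.76 − 14737.96 = 1440.8
r = -321.4 / √(76.01 × 1440.8) = -321.4 / 330.9308 ≈ -0.9712

-0.9712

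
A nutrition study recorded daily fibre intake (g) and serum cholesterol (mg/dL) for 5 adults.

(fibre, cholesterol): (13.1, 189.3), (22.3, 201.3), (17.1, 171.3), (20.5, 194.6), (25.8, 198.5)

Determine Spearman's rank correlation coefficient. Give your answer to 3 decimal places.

0.800

Rank fibre: 1, 4, 2, 3, 5
Rank cholesterol: 2, 5, 1, 3, 4
d = rank(fibre) − rank(cholesterol): -1, -1, 1, 0, 1; Σd² = 4
ρ = 1 − 6Σd² / [n(n²−1)] = 1 − 6×4 / (5×24) = 1 − 24/120 ≈ 0.800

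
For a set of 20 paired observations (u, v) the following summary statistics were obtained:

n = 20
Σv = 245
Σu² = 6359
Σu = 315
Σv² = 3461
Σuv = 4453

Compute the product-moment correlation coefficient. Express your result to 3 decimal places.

0.741

r = (nΣuv − ΣuΣv) / √[(nΣu² − (Σu)²)(nΣv² − (Σv)²)]
Numerator: 20×4453 − 315×245 = 11885
Denominator: √[(127180 − 99225)(69220 − 60025)] = √[27955 × 9195] = 16032.6612
r = 11885 / 16032.6612 ≈ 0.741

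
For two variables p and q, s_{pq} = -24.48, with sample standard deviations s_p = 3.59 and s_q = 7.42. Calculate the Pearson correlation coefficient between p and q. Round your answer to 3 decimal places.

r = Cov(p,q) / (s_p · s_q) = -24.48 / (3.59 × 7.42)
  = -24.48 / 26.6378 ≈ -0.919

-0.919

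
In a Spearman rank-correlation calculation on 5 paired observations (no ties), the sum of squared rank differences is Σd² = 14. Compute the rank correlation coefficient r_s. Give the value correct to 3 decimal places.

ρ = 1 − 6Σd² / [n(n²−1)] = 1 − 6×14 / (5×24)
  = 1 − 84/120 = 1 − 0.7000 ≈ 0.300

0.300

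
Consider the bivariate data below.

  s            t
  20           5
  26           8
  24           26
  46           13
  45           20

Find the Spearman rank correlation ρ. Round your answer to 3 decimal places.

0.300

Rank s: 1, 3, 2, 5, 4
Rank t: 1, 2, 5, 3, 4
d = rank(s) − rank(t): 0, 1, -3, 2, 0; Σd² = 14
ρ = 1 − 6Σd² / [n(n²−1)] = 1 − 6×14 / (5×24) = 1 − 84/120 ≈ 0.300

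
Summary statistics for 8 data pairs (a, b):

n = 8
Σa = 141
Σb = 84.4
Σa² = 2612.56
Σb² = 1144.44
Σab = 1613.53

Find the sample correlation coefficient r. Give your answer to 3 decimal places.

r = (nΣab − ΣaΣb) / √[(nΣa² − (Σa)²)(nΣb² − (Σb)²)]
Numerator: 8×1613.53 − 141×84.4 = 1007.84
Denominator: √[(20900.48 − 19881)(9155.52 − 7123.36)] = √[1019.48 × 2032.16] = 1439.3563
r = 1007.84 / 1439.3563 ≈ 0.700

0.700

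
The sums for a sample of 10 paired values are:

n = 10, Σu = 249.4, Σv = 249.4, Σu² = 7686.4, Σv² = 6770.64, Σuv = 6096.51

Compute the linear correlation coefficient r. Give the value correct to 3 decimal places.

-0.137

r = (nΣuv − ΣuΣv) / √[(nΣu² − (Σu)²)(nΣv² − (Σv)²)]
Numerator: 10×6096.51 − 249.4×249.4 = -1235.26
Denominator: √[(76864 − 62200.36)(67706.4 − 62200.36)] = √[14663.64 × 5506.04] = 8985.4654
r = -1235.26 / 8985.4654 ≈ -0.137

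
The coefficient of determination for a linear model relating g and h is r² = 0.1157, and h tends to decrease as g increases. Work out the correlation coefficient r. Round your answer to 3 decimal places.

|r| = √0.1157 = 0.340
The association is negative, so r = −0.340.

-0.340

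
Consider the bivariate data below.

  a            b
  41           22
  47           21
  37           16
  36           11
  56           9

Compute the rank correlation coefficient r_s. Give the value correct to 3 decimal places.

Rank a: 3, 4, 2, 1, 5
Rank b: 5, 4, 3, 2, 1
d = rank(a) − rank(b): -2, 0, -1, -1, 4; Σd² = 22
ρ = 1 − 6Σd² / [n(n²−1)] = 1 − 6×22 / (5×24) = 1 − 132/120 ≈ -0.100

-0.100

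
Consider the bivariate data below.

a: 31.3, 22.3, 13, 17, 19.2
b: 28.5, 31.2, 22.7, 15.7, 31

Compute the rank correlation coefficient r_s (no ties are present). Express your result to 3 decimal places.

Rank a: 5, 4, 1, 2, 3
Rank b: 3, 5, 2, 1, 4
d = rank(a) − rank(b): 2, -1, -1, 1, -1; Σd² = 8
ρ = 1 − 6Σd² / [n(n²−1)] = 1 − 6×8 / (5×24) = 1 − 48/120 ≈ 0.600

0.600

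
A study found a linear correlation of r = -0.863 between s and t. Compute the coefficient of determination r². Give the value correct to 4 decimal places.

0.7448

r² = (-0.863)² = 0.7448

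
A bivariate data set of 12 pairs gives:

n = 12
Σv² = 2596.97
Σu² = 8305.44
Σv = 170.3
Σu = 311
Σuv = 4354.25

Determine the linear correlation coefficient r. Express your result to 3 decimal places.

r = (nΣuv − ΣuΣv) / √[(nΣu² − (Σu)²)(nΣv² − (Σv)²)]
Numerator: 12×4354.25 − 311×170.3 = -712.3
Denominator: √[(99665.28 − 96721)(31163.64 − 29002.09)] = √[2944.28 × 2161.55] = 2522.7383
r = -712.3 / 2522.7383 ≈ -0.282

-0.282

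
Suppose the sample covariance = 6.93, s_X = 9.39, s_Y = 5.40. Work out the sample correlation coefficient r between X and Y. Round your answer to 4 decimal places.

r = Cov(X,Y) / (s_X · s_Y) = 6.93 / (9.39 × 5.40)
  = 6.93 / 50.7060 ≈ 0.1367

0.1367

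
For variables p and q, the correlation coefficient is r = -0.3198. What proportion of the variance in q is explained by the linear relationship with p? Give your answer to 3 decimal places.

r² = (-0.3198)² = 0.102

0.102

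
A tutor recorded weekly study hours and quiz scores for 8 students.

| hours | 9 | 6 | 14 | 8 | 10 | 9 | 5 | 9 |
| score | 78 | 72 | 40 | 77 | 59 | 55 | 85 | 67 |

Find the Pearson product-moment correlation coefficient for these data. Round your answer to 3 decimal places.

-0.865

n = 8, Σx = 70, Σy = 533, Σx² = 664, Σy² = 37017, Σxy = 4423
nΣxy − ΣxΣy = 35384 − 37310 = -1926
nΣx² − (Σx)² = 5312 − 4900 = 412; nΣy² − (Σy)² = 296136 − 284089 = 12047
r = -1926 / √(412 × 12047) = -1926 / 2227.8609 ≈ -0.865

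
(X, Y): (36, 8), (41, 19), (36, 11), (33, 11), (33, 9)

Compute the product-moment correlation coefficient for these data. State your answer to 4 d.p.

n = 5, ΣX = 179, ΣY = 58, ΣX² = 6451, ΣY² = 748, ΣXY = 2123
nΣXY − ΣXΣY = 10615 − 10382 = 233
nΣX² − (ΣX)² = 32255 − 32041 = 214; nΣY² − (ΣY)² = 3740 − 3364 = 376
r = 233 / √(214 × 376) = 233 / 283.6618 ≈ 0.8214

0.8214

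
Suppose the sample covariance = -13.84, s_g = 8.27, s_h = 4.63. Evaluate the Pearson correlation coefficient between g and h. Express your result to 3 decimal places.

r = Cov(g,h) / (s_g · s_h) = -13.84 / (8.27 × 4.63)
  = -13.84 / 38.2901 ≈ -0.361

-0.361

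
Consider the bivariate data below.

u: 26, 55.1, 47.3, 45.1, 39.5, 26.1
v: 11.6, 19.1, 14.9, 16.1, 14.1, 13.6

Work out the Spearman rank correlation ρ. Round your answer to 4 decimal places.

Rank u: 1, 6, 5, 4, 3, 2
Rank v: 1, 6, 4, 5, 3, 2
d = rank(u) − rank(v): 0, 0, 1, -1, 0, 0; Σd² = 2
ρ = 1 − 6Σd² / [n(n²−1)] = 1 − 6×2 / (6×35) = 1 − 12/210 ≈ 0.9429

0.9429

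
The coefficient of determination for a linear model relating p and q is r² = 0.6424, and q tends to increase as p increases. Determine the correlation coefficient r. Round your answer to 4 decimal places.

|r| = √0.6424 = 0.8015
The association is positive, so r = 0.8015.

0.8015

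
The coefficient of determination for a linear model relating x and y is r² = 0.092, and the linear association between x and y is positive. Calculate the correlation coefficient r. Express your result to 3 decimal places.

0.303

|r| = √0.092 = 0.303
The association is positive, so r = 0.303.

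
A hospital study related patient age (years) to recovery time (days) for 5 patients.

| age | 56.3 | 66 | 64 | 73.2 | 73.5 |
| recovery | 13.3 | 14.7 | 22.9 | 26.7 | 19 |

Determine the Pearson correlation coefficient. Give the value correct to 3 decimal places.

0.638

n = 5, Σx = 333, Σy = 96.6, Σx² = 22382.18, Σy² = 1991.28, Σxy = 6535.53
nΣxy − ΣxΣy = 32677.65 − 32167.8 = 509.85
nΣx² − (Σx)² = 111910.9 − 110889 = 1021.9; nΣy² − (Σy)² = 9956.4 − 9331.56 = 624.84
r = 509.85 / √(1021.9 × 624.84) = 509.85 / 799.0770 ≈ 0.638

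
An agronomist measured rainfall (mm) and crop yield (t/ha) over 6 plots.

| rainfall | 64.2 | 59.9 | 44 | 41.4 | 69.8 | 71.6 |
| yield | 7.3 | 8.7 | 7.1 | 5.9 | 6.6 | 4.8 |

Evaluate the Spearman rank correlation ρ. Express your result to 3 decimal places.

Rank rainfall: 4, 3, 2, 1, 5, 6
Rank yield: 5, 6, 4, 2, 3, 1
d = rank(rainfall) − rank(yield): -1, -3, -2, -1, 2, 5; Σd² = 44
ρ = 1 − 6Σd² / [n(n²−1)] = 1 − 6×44 / (6×35) = 1 − 264/210 ≈ -0.257

-0.257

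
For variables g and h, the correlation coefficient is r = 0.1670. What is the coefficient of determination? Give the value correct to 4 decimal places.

0.0279

r² = (0.1670)² = 0.0279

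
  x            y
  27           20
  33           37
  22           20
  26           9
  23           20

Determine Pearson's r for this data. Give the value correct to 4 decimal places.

0.6787

n = 5, Σx = 131, Σy = 106, Σx² = 3507, Σy² = 2650, Σxy = 2895
nΣxy − ΣxΣy = 14475 − 13886 = 589
nΣx² − (Σx)² = 17535 − 17161 = 374; nΣy² − (Σy)² = 13250 − 11236 = 2014
r = 589 / √(374 × 2014) = 589 / 867.8917 ≈ 0.6787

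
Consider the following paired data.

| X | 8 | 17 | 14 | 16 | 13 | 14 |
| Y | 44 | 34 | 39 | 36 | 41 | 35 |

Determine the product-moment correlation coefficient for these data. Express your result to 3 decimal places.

n = 6, ΣX = 82, ΣY = 229, ΣX² = 1170, ΣY² = 8815, ΣXY = 3075
nΣXY − ΣXΣY = 18450 − 18778 = -328
nΣX² − (ΣX)² = 7020 − 6724 = 296; nΣY² − (ΣY)² = 52890 − 52441 = 449
r = -328 / √(296 × 449) = -328 / 364.5600 ≈ -0.900

-0.900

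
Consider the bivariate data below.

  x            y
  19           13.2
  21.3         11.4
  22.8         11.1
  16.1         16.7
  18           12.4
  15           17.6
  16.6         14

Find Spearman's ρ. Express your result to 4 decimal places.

-0.9643

Rank x: 5, 6, 7, 2, 4, 1, 3
Rank y: 4, 2, 1, 6, 3, 7, 5
d = rank(x) − rank(y): 1, 4, 6, -4, 1, -6, -2; Σd² = 110
ρ = 1 − 6Σd² / [n(n²−1)] = 1 − 6×110 / (7×48) = 1 − 660/336 ≈ -0.9643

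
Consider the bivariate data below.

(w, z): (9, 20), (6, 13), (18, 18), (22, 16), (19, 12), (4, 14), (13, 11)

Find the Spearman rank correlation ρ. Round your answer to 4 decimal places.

Rank w: 3, 2, 5, 7, 6, 1, 4
Rank z: 7, 3, 6, 5, 2, 4, 1
d = rank(w) − rank(z): -4, -1, -1, 2, 4, -3, 3; Σd² = 56
ρ = 1 − 6Σd² / [n(n²−1)] = 1 − 6×56 / (7×48) = 1 − 336/336 ≈ 0.0000

0.0000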